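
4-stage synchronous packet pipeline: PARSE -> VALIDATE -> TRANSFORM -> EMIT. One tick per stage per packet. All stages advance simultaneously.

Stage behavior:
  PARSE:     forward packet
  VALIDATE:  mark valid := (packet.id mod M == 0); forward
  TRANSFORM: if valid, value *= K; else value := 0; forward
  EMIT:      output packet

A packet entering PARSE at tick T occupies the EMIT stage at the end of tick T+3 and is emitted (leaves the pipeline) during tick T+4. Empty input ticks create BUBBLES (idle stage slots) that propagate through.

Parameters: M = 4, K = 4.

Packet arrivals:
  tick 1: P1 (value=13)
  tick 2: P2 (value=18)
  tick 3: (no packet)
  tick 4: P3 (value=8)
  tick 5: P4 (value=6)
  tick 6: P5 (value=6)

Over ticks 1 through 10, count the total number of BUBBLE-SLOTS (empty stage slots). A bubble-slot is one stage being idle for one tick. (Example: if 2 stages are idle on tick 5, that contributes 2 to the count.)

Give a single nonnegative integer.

Tick 1: [PARSE:P1(v=13,ok=F), VALIDATE:-, TRANSFORM:-, EMIT:-] out:-; bubbles=3
Tick 2: [PARSE:P2(v=18,ok=F), VALIDATE:P1(v=13,ok=F), TRANSFORM:-, EMIT:-] out:-; bubbles=2
Tick 3: [PARSE:-, VALIDATE:P2(v=18,ok=F), TRANSFORM:P1(v=0,ok=F), EMIT:-] out:-; bubbles=2
Tick 4: [PARSE:P3(v=8,ok=F), VALIDATE:-, TRANSFORM:P2(v=0,ok=F), EMIT:P1(v=0,ok=F)] out:-; bubbles=1
Tick 5: [PARSE:P4(v=6,ok=F), VALIDATE:P3(v=8,ok=F), TRANSFORM:-, EMIT:P2(v=0,ok=F)] out:P1(v=0); bubbles=1
Tick 6: [PARSE:P5(v=6,ok=F), VALIDATE:P4(v=6,ok=T), TRANSFORM:P3(v=0,ok=F), EMIT:-] out:P2(v=0); bubbles=1
Tick 7: [PARSE:-, VALIDATE:P5(v=6,ok=F), TRANSFORM:P4(v=24,ok=T), EMIT:P3(v=0,ok=F)] out:-; bubbles=1
Tick 8: [PARSE:-, VALIDATE:-, TRANSFORM:P5(v=0,ok=F), EMIT:P4(v=24,ok=T)] out:P3(v=0); bubbles=2
Tick 9: [PARSE:-, VALIDATE:-, TRANSFORM:-, EMIT:P5(v=0,ok=F)] out:P4(v=24); bubbles=3
Tick 10: [PARSE:-, VALIDATE:-, TRANSFORM:-, EMIT:-] out:P5(v=0); bubbles=4
Total bubble-slots: 20

Answer: 20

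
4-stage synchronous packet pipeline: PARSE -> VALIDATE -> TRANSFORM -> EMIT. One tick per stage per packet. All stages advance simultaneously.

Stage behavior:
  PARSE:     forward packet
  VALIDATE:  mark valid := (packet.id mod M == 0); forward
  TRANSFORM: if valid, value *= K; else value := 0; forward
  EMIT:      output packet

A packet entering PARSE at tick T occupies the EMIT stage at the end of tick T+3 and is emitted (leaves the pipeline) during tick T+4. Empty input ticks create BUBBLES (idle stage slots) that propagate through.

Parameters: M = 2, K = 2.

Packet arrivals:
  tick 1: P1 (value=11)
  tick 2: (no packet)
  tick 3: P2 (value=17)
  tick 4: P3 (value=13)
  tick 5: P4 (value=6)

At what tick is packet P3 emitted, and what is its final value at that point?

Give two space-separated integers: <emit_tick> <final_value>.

Answer: 8 0

Derivation:
Tick 1: [PARSE:P1(v=11,ok=F), VALIDATE:-, TRANSFORM:-, EMIT:-] out:-; in:P1
Tick 2: [PARSE:-, VALIDATE:P1(v=11,ok=F), TRANSFORM:-, EMIT:-] out:-; in:-
Tick 3: [PARSE:P2(v=17,ok=F), VALIDATE:-, TRANSFORM:P1(v=0,ok=F), EMIT:-] out:-; in:P2
Tick 4: [PARSE:P3(v=13,ok=F), VALIDATE:P2(v=17,ok=T), TRANSFORM:-, EMIT:P1(v=0,ok=F)] out:-; in:P3
Tick 5: [PARSE:P4(v=6,ok=F), VALIDATE:P3(v=13,ok=F), TRANSFORM:P2(v=34,ok=T), EMIT:-] out:P1(v=0); in:P4
Tick 6: [PARSE:-, VALIDATE:P4(v=6,ok=T), TRANSFORM:P3(v=0,ok=F), EMIT:P2(v=34,ok=T)] out:-; in:-
Tick 7: [PARSE:-, VALIDATE:-, TRANSFORM:P4(v=12,ok=T), EMIT:P3(v=0,ok=F)] out:P2(v=34); in:-
Tick 8: [PARSE:-, VALIDATE:-, TRANSFORM:-, EMIT:P4(v=12,ok=T)] out:P3(v=0); in:-
Tick 9: [PARSE:-, VALIDATE:-, TRANSFORM:-, EMIT:-] out:P4(v=12); in:-
P3: arrives tick 4, valid=False (id=3, id%2=1), emit tick 8, final value 0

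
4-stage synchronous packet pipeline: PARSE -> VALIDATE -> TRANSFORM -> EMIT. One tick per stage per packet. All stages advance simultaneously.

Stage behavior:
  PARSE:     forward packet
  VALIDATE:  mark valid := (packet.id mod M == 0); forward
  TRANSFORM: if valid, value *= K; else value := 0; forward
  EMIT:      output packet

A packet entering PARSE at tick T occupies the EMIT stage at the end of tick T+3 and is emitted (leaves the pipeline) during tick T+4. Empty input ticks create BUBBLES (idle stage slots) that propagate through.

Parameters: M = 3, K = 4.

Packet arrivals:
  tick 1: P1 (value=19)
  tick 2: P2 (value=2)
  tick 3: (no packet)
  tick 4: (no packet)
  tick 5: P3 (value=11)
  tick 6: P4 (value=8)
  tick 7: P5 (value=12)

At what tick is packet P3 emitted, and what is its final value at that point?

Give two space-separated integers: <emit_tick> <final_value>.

Answer: 9 44

Derivation:
Tick 1: [PARSE:P1(v=19,ok=F), VALIDATE:-, TRANSFORM:-, EMIT:-] out:-; in:P1
Tick 2: [PARSE:P2(v=2,ok=F), VALIDATE:P1(v=19,ok=F), TRANSFORM:-, EMIT:-] out:-; in:P2
Tick 3: [PARSE:-, VALIDATE:P2(v=2,ok=F), TRANSFORM:P1(v=0,ok=F), EMIT:-] out:-; in:-
Tick 4: [PARSE:-, VALIDATE:-, TRANSFORM:P2(v=0,ok=F), EMIT:P1(v=0,ok=F)] out:-; in:-
Tick 5: [PARSE:P3(v=11,ok=F), VALIDATE:-, TRANSFORM:-, EMIT:P2(v=0,ok=F)] out:P1(v=0); in:P3
Tick 6: [PARSE:P4(v=8,ok=F), VALIDATE:P3(v=11,ok=T), TRANSFORM:-, EMIT:-] out:P2(v=0); in:P4
Tick 7: [PARSE:P5(v=12,ok=F), VALIDATE:P4(v=8,ok=F), TRANSFORM:P3(v=44,ok=T), EMIT:-] out:-; in:P5
Tick 8: [PARSE:-, VALIDATE:P5(v=12,ok=F), TRANSFORM:P4(v=0,ok=F), EMIT:P3(v=44,ok=T)] out:-; in:-
Tick 9: [PARSE:-, VALIDATE:-, TRANSFORM:P5(v=0,ok=F), EMIT:P4(v=0,ok=F)] out:P3(v=44); in:-
Tick 10: [PARSE:-, VALIDATE:-, TRANSFORM:-, EMIT:P5(v=0,ok=F)] out:P4(v=0); in:-
Tick 11: [PARSE:-, VALIDATE:-, TRANSFORM:-, EMIT:-] out:P5(v=0); in:-
P3: arrives tick 5, valid=True (id=3, id%3=0), emit tick 9, final value 44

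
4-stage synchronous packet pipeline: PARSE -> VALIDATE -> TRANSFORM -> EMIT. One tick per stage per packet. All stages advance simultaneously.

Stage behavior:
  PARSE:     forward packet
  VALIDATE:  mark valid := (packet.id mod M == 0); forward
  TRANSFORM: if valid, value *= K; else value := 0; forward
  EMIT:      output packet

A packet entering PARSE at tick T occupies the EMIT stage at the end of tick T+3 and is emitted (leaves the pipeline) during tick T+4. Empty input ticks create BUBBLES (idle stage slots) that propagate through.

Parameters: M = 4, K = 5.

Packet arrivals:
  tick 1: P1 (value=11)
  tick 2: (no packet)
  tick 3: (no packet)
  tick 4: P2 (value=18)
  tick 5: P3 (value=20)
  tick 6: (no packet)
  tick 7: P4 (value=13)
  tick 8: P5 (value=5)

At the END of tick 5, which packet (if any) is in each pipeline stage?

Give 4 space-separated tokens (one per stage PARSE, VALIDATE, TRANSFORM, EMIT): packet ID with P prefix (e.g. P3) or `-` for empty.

Answer: P3 P2 - -

Derivation:
Tick 1: [PARSE:P1(v=11,ok=F), VALIDATE:-, TRANSFORM:-, EMIT:-] out:-; in:P1
Tick 2: [PARSE:-, VALIDATE:P1(v=11,ok=F), TRANSFORM:-, EMIT:-] out:-; in:-
Tick 3: [PARSE:-, VALIDATE:-, TRANSFORM:P1(v=0,ok=F), EMIT:-] out:-; in:-
Tick 4: [PARSE:P2(v=18,ok=F), VALIDATE:-, TRANSFORM:-, EMIT:P1(v=0,ok=F)] out:-; in:P2
Tick 5: [PARSE:P3(v=20,ok=F), VALIDATE:P2(v=18,ok=F), TRANSFORM:-, EMIT:-] out:P1(v=0); in:P3
At end of tick 5: ['P3', 'P2', '-', '-']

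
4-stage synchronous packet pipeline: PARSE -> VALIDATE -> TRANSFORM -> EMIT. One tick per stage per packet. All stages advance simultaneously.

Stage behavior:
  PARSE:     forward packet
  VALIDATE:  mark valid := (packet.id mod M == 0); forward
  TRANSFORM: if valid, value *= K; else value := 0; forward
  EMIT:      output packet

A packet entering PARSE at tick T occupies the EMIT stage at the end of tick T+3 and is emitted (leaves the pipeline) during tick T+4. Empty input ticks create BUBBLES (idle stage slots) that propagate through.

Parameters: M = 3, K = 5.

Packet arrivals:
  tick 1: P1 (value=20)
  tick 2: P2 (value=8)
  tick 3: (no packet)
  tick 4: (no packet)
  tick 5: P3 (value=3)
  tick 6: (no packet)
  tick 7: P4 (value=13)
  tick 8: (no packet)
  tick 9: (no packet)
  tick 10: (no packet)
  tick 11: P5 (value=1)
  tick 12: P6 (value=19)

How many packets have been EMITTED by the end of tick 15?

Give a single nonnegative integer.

Tick 1: [PARSE:P1(v=20,ok=F), VALIDATE:-, TRANSFORM:-, EMIT:-] out:-; in:P1
Tick 2: [PARSE:P2(v=8,ok=F), VALIDATE:P1(v=20,ok=F), TRANSFORM:-, EMIT:-] out:-; in:P2
Tick 3: [PARSE:-, VALIDATE:P2(v=8,ok=F), TRANSFORM:P1(v=0,ok=F), EMIT:-] out:-; in:-
Tick 4: [PARSE:-, VALIDATE:-, TRANSFORM:P2(v=0,ok=F), EMIT:P1(v=0,ok=F)] out:-; in:-
Tick 5: [PARSE:P3(v=3,ok=F), VALIDATE:-, TRANSFORM:-, EMIT:P2(v=0,ok=F)] out:P1(v=0); in:P3
Tick 6: [PARSE:-, VALIDATE:P3(v=3,ok=T), TRANSFORM:-, EMIT:-] out:P2(v=0); in:-
Tick 7: [PARSE:P4(v=13,ok=F), VALIDATE:-, TRANSFORM:P3(v=15,ok=T), EMIT:-] out:-; in:P4
Tick 8: [PARSE:-, VALIDATE:P4(v=13,ok=F), TRANSFORM:-, EMIT:P3(v=15,ok=T)] out:-; in:-
Tick 9: [PARSE:-, VALIDATE:-, TRANSFORM:P4(v=0,ok=F), EMIT:-] out:P3(v=15); in:-
Tick 10: [PARSE:-, VALIDATE:-, TRANSFORM:-, EMIT:P4(v=0,ok=F)] out:-; in:-
Tick 11: [PARSE:P5(v=1,ok=F), VALIDATE:-, TRANSFORM:-, EMIT:-] out:P4(v=0); in:P5
Tick 12: [PARSE:P6(v=19,ok=F), VALIDATE:P5(v=1,ok=F), TRANSFORM:-, EMIT:-] out:-; in:P6
Tick 13: [PARSE:-, VALIDATE:P6(v=19,ok=T), TRANSFORM:P5(v=0,ok=F), EMIT:-] out:-; in:-
Tick 14: [PARSE:-, VALIDATE:-, TRANSFORM:P6(v=95,ok=T), EMIT:P5(v=0,ok=F)] out:-; in:-
Tick 15: [PARSE:-, VALIDATE:-, TRANSFORM:-, EMIT:P6(v=95,ok=T)] out:P5(v=0); in:-
Emitted by tick 15: ['P1', 'P2', 'P3', 'P4', 'P5']

Answer: 5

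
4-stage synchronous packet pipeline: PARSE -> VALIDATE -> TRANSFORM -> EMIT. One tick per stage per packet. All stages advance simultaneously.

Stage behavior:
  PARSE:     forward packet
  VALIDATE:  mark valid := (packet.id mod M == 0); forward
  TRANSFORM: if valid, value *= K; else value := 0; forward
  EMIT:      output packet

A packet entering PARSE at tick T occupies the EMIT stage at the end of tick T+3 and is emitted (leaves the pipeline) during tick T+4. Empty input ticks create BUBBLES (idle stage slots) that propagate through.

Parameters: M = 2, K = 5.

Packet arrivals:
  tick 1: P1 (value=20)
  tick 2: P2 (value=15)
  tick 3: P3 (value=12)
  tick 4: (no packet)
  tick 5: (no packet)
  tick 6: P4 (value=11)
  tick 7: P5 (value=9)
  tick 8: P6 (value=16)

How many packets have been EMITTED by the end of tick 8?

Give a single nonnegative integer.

Answer: 3

Derivation:
Tick 1: [PARSE:P1(v=20,ok=F), VALIDATE:-, TRANSFORM:-, EMIT:-] out:-; in:P1
Tick 2: [PARSE:P2(v=15,ok=F), VALIDATE:P1(v=20,ok=F), TRANSFORM:-, EMIT:-] out:-; in:P2
Tick 3: [PARSE:P3(v=12,ok=F), VALIDATE:P2(v=15,ok=T), TRANSFORM:P1(v=0,ok=F), EMIT:-] out:-; in:P3
Tick 4: [PARSE:-, VALIDATE:P3(v=12,ok=F), TRANSFORM:P2(v=75,ok=T), EMIT:P1(v=0,ok=F)] out:-; in:-
Tick 5: [PARSE:-, VALIDATE:-, TRANSFORM:P3(v=0,ok=F), EMIT:P2(v=75,ok=T)] out:P1(v=0); in:-
Tick 6: [PARSE:P4(v=11,ok=F), VALIDATE:-, TRANSFORM:-, EMIT:P3(v=0,ok=F)] out:P2(v=75); in:P4
Tick 7: [PARSE:P5(v=9,ok=F), VALIDATE:P4(v=11,ok=T), TRANSFORM:-, EMIT:-] out:P3(v=0); in:P5
Tick 8: [PARSE:P6(v=16,ok=F), VALIDATE:P5(v=9,ok=F), TRANSFORM:P4(v=55,ok=T), EMIT:-] out:-; in:P6
Emitted by tick 8: ['P1', 'P2', 'P3']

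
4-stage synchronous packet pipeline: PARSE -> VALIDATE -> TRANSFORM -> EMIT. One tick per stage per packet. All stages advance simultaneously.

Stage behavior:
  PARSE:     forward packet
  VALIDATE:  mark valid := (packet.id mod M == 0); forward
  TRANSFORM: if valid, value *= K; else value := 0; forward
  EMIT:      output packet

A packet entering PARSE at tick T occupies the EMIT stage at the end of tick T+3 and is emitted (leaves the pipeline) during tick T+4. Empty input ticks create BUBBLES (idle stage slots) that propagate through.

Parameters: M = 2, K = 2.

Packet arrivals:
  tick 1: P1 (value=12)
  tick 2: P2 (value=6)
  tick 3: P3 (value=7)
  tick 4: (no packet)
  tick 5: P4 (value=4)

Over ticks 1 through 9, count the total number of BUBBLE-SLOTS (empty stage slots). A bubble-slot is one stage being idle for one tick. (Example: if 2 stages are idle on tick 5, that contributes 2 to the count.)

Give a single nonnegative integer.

Tick 1: [PARSE:P1(v=12,ok=F), VALIDATE:-, TRANSFORM:-, EMIT:-] out:-; bubbles=3
Tick 2: [PARSE:P2(v=6,ok=F), VALIDATE:P1(v=12,ok=F), TRANSFORM:-, EMIT:-] out:-; bubbles=2
Tick 3: [PARSE:P3(v=7,ok=F), VALIDATE:P2(v=6,ok=T), TRANSFORM:P1(v=0,ok=F), EMIT:-] out:-; bubbles=1
Tick 4: [PARSE:-, VALIDATE:P3(v=7,ok=F), TRANSFORM:P2(v=12,ok=T), EMIT:P1(v=0,ok=F)] out:-; bubbles=1
Tick 5: [PARSE:P4(v=4,ok=F), VALIDATE:-, TRANSFORM:P3(v=0,ok=F), EMIT:P2(v=12,ok=T)] out:P1(v=0); bubbles=1
Tick 6: [PARSE:-, VALIDATE:P4(v=4,ok=T), TRANSFORM:-, EMIT:P3(v=0,ok=F)] out:P2(v=12); bubbles=2
Tick 7: [PARSE:-, VALIDATE:-, TRANSFORM:P4(v=8,ok=T), EMIT:-] out:P3(v=0); bubbles=3
Tick 8: [PARSE:-, VALIDATE:-, TRANSFORM:-, EMIT:P4(v=8,ok=T)] out:-; bubbles=3
Tick 9: [PARSE:-, VALIDATE:-, TRANSFORM:-, EMIT:-] out:P4(v=8); bubbles=4
Total bubble-slots: 20

Answer: 20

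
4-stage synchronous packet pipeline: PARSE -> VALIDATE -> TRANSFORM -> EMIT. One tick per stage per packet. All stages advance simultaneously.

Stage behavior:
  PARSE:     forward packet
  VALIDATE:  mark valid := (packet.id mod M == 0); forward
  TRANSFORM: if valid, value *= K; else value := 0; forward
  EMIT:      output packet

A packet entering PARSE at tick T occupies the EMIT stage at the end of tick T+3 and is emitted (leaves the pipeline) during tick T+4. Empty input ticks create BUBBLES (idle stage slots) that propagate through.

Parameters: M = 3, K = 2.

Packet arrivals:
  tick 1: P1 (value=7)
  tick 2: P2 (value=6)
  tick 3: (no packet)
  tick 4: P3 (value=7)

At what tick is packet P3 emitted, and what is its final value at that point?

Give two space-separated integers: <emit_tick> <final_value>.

Answer: 8 14

Derivation:
Tick 1: [PARSE:P1(v=7,ok=F), VALIDATE:-, TRANSFORM:-, EMIT:-] out:-; in:P1
Tick 2: [PARSE:P2(v=6,ok=F), VALIDATE:P1(v=7,ok=F), TRANSFORM:-, EMIT:-] out:-; in:P2
Tick 3: [PARSE:-, VALIDATE:P2(v=6,ok=F), TRANSFORM:P1(v=0,ok=F), EMIT:-] out:-; in:-
Tick 4: [PARSE:P3(v=7,ok=F), VALIDATE:-, TRANSFORM:P2(v=0,ok=F), EMIT:P1(v=0,ok=F)] out:-; in:P3
Tick 5: [PARSE:-, VALIDATE:P3(v=7,ok=T), TRANSFORM:-, EMIT:P2(v=0,ok=F)] out:P1(v=0); in:-
Tick 6: [PARSE:-, VALIDATE:-, TRANSFORM:P3(v=14,ok=T), EMIT:-] out:P2(v=0); in:-
Tick 7: [PARSE:-, VALIDATE:-, TRANSFORM:-, EMIT:P3(v=14,ok=T)] out:-; in:-
Tick 8: [PARSE:-, VALIDATE:-, TRANSFORM:-, EMIT:-] out:P3(v=14); in:-
P3: arrives tick 4, valid=True (id=3, id%3=0), emit tick 8, final value 14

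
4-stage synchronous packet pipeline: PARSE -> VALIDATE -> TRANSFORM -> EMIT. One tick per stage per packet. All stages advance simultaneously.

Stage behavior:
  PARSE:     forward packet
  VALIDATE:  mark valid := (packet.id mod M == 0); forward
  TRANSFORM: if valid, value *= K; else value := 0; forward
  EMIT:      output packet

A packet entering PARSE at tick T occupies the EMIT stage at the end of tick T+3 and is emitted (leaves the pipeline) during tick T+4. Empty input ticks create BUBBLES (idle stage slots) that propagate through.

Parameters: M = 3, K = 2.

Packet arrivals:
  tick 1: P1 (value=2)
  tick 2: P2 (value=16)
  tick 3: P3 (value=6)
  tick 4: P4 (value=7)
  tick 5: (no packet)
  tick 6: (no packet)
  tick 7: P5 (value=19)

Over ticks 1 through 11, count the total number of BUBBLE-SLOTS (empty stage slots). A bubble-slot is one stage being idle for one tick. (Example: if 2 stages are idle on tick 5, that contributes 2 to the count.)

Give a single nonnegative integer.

Answer: 24

Derivation:
Tick 1: [PARSE:P1(v=2,ok=F), VALIDATE:-, TRANSFORM:-, EMIT:-] out:-; bubbles=3
Tick 2: [PARSE:P2(v=16,ok=F), VALIDATE:P1(v=2,ok=F), TRANSFORM:-, EMIT:-] out:-; bubbles=2
Tick 3: [PARSE:P3(v=6,ok=F), VALIDATE:P2(v=16,ok=F), TRANSFORM:P1(v=0,ok=F), EMIT:-] out:-; bubbles=1
Tick 4: [PARSE:P4(v=7,ok=F), VALIDATE:P3(v=6,ok=T), TRANSFORM:P2(v=0,ok=F), EMIT:P1(v=0,ok=F)] out:-; bubbles=0
Tick 5: [PARSE:-, VALIDATE:P4(v=7,ok=F), TRANSFORM:P3(v=12,ok=T), EMIT:P2(v=0,ok=F)] out:P1(v=0); bubbles=1
Tick 6: [PARSE:-, VALIDATE:-, TRANSFORM:P4(v=0,ok=F), EMIT:P3(v=12,ok=T)] out:P2(v=0); bubbles=2
Tick 7: [PARSE:P5(v=19,ok=F), VALIDATE:-, TRANSFORM:-, EMIT:P4(v=0,ok=F)] out:P3(v=12); bubbles=2
Tick 8: [PARSE:-, VALIDATE:P5(v=19,ok=F), TRANSFORM:-, EMIT:-] out:P4(v=0); bubbles=3
Tick 9: [PARSE:-, VALIDATE:-, TRANSFORM:P5(v=0,ok=F), EMIT:-] out:-; bubbles=3
Tick 10: [PARSE:-, VALIDATE:-, TRANSFORM:-, EMIT:P5(v=0,ok=F)] out:-; bubbles=3
Tick 11: [PARSE:-, VALIDATE:-, TRANSFORM:-, EMIT:-] out:P5(v=0); bubbles=4
Total bubble-slots: 24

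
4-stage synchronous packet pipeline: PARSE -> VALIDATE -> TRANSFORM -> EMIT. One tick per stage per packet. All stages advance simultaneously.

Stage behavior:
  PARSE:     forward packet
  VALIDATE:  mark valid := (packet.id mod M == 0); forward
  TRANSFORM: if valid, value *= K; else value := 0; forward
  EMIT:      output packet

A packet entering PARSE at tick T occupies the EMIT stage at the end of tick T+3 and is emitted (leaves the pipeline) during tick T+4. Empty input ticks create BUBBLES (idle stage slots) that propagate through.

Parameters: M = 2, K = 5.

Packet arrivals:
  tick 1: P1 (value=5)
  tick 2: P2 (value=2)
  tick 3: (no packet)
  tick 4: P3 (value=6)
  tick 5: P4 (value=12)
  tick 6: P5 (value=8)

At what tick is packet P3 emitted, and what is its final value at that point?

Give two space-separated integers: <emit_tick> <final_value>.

Answer: 8 0

Derivation:
Tick 1: [PARSE:P1(v=5,ok=F), VALIDATE:-, TRANSFORM:-, EMIT:-] out:-; in:P1
Tick 2: [PARSE:P2(v=2,ok=F), VALIDATE:P1(v=5,ok=F), TRANSFORM:-, EMIT:-] out:-; in:P2
Tick 3: [PARSE:-, VALIDATE:P2(v=2,ok=T), TRANSFORM:P1(v=0,ok=F), EMIT:-] out:-; in:-
Tick 4: [PARSE:P3(v=6,ok=F), VALIDATE:-, TRANSFORM:P2(v=10,ok=T), EMIT:P1(v=0,ok=F)] out:-; in:P3
Tick 5: [PARSE:P4(v=12,ok=F), VALIDATE:P3(v=6,ok=F), TRANSFORM:-, EMIT:P2(v=10,ok=T)] out:P1(v=0); in:P4
Tick 6: [PARSE:P5(v=8,ok=F), VALIDATE:P4(v=12,ok=T), TRANSFORM:P3(v=0,ok=F), EMIT:-] out:P2(v=10); in:P5
Tick 7: [PARSE:-, VALIDATE:P5(v=8,ok=F), TRANSFORM:P4(v=60,ok=T), EMIT:P3(v=0,ok=F)] out:-; in:-
Tick 8: [PARSE:-, VALIDATE:-, TRANSFORM:P5(v=0,ok=F), EMIT:P4(v=60,ok=T)] out:P3(v=0); in:-
Tick 9: [PARSE:-, VALIDATE:-, TRANSFORM:-, EMIT:P5(v=0,ok=F)] out:P4(v=60); in:-
Tick 10: [PARSE:-, VALIDATE:-, TRANSFORM:-, EMIT:-] out:P5(v=0); in:-
P3: arrives tick 4, valid=False (id=3, id%2=1), emit tick 8, final value 0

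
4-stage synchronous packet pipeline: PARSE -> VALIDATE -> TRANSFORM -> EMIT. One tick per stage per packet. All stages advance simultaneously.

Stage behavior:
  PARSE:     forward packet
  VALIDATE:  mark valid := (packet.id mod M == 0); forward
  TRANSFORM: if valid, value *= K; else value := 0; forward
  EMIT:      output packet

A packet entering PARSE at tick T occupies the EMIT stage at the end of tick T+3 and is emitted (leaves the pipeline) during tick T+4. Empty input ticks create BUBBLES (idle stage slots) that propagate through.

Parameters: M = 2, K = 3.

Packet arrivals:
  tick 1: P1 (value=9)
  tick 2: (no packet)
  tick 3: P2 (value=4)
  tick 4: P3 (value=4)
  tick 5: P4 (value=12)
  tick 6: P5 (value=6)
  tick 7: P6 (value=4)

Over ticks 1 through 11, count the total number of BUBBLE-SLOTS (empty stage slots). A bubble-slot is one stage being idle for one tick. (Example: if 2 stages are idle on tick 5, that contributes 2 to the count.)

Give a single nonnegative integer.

Tick 1: [PARSE:P1(v=9,ok=F), VALIDATE:-, TRANSFORM:-, EMIT:-] out:-; bubbles=3
Tick 2: [PARSE:-, VALIDATE:P1(v=9,ok=F), TRANSFORM:-, EMIT:-] out:-; bubbles=3
Tick 3: [PARSE:P2(v=4,ok=F), VALIDATE:-, TRANSFORM:P1(v=0,ok=F), EMIT:-] out:-; bubbles=2
Tick 4: [PARSE:P3(v=4,ok=F), VALIDATE:P2(v=4,ok=T), TRANSFORM:-, EMIT:P1(v=0,ok=F)] out:-; bubbles=1
Tick 5: [PARSE:P4(v=12,ok=F), VALIDATE:P3(v=4,ok=F), TRANSFORM:P2(v=12,ok=T), EMIT:-] out:P1(v=0); bubbles=1
Tick 6: [PARSE:P5(v=6,ok=F), VALIDATE:P4(v=12,ok=T), TRANSFORM:P3(v=0,ok=F), EMIT:P2(v=12,ok=T)] out:-; bubbles=0
Tick 7: [PARSE:P6(v=4,ok=F), VALIDATE:P5(v=6,ok=F), TRANSFORM:P4(v=36,ok=T), EMIT:P3(v=0,ok=F)] out:P2(v=12); bubbles=0
Tick 8: [PARSE:-, VALIDATE:P6(v=4,ok=T), TRANSFORM:P5(v=0,ok=F), EMIT:P4(v=36,ok=T)] out:P3(v=0); bubbles=1
Tick 9: [PARSE:-, VALIDATE:-, TRANSFORM:P6(v=12,ok=T), EMIT:P5(v=0,ok=F)] out:P4(v=36); bubbles=2
Tick 10: [PARSE:-, VALIDATE:-, TRANSFORM:-, EMIT:P6(v=12,ok=T)] out:P5(v=0); bubbles=3
Tick 11: [PARSE:-, VALIDATE:-, TRANSFORM:-, EMIT:-] out:P6(v=12); bubbles=4
Total bubble-slots: 20

Answer: 20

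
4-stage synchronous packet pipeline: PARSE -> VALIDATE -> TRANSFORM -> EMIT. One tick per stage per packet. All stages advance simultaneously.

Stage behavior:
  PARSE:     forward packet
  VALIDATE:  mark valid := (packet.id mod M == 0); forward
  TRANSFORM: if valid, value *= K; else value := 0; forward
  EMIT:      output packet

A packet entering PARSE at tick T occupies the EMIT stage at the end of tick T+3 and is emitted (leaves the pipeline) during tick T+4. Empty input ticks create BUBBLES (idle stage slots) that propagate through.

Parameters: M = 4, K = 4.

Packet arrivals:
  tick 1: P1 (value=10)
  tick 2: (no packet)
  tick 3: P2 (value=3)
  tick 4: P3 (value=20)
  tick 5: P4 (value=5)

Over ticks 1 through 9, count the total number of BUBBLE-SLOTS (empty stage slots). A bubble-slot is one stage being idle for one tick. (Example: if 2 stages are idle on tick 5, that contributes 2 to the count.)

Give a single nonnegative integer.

Answer: 20

Derivation:
Tick 1: [PARSE:P1(v=10,ok=F), VALIDATE:-, TRANSFORM:-, EMIT:-] out:-; bubbles=3
Tick 2: [PARSE:-, VALIDATE:P1(v=10,ok=F), TRANSFORM:-, EMIT:-] out:-; bubbles=3
Tick 3: [PARSE:P2(v=3,ok=F), VALIDATE:-, TRANSFORM:P1(v=0,ok=F), EMIT:-] out:-; bubbles=2
Tick 4: [PARSE:P3(v=20,ok=F), VALIDATE:P2(v=3,ok=F), TRANSFORM:-, EMIT:P1(v=0,ok=F)] out:-; bubbles=1
Tick 5: [PARSE:P4(v=5,ok=F), VALIDATE:P3(v=20,ok=F), TRANSFORM:P2(v=0,ok=F), EMIT:-] out:P1(v=0); bubbles=1
Tick 6: [PARSE:-, VALIDATE:P4(v=5,ok=T), TRANSFORM:P3(v=0,ok=F), EMIT:P2(v=0,ok=F)] out:-; bubbles=1
Tick 7: [PARSE:-, VALIDATE:-, TRANSFORM:P4(v=20,ok=T), EMIT:P3(v=0,ok=F)] out:P2(v=0); bubbles=2
Tick 8: [PARSE:-, VALIDATE:-, TRANSFORM:-, EMIT:P4(v=20,ok=T)] out:P3(v=0); bubbles=3
Tick 9: [PARSE:-, VALIDATE:-, TRANSFORM:-, EMIT:-] out:P4(v=20); bubbles=4
Total bubble-slots: 20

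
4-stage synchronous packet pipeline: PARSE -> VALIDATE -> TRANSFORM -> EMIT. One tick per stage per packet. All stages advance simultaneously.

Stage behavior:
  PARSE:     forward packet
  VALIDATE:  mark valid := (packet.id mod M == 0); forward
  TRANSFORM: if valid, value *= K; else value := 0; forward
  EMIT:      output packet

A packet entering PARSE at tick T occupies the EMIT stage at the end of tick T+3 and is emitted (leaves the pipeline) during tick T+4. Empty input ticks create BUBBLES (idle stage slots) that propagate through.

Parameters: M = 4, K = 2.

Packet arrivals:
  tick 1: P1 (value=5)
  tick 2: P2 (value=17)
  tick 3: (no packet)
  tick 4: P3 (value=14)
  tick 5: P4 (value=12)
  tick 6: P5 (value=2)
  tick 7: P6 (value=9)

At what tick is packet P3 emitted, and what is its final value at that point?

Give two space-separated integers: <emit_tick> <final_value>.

Tick 1: [PARSE:P1(v=5,ok=F), VALIDATE:-, TRANSFORM:-, EMIT:-] out:-; in:P1
Tick 2: [PARSE:P2(v=17,ok=F), VALIDATE:P1(v=5,ok=F), TRANSFORM:-, EMIT:-] out:-; in:P2
Tick 3: [PARSE:-, VALIDATE:P2(v=17,ok=F), TRANSFORM:P1(v=0,ok=F), EMIT:-] out:-; in:-
Tick 4: [PARSE:P3(v=14,ok=F), VALIDATE:-, TRANSFORM:P2(v=0,ok=F), EMIT:P1(v=0,ok=F)] out:-; in:P3
Tick 5: [PARSE:P4(v=12,ok=F), VALIDATE:P3(v=14,ok=F), TRANSFORM:-, EMIT:P2(v=0,ok=F)] out:P1(v=0); in:P4
Tick 6: [PARSE:P5(v=2,ok=F), VALIDATE:P4(v=12,ok=T), TRANSFORM:P3(v=0,ok=F), EMIT:-] out:P2(v=0); in:P5
Tick 7: [PARSE:P6(v=9,ok=F), VALIDATE:P5(v=2,ok=F), TRANSFORM:P4(v=24,ok=T), EMIT:P3(v=0,ok=F)] out:-; in:P6
Tick 8: [PARSE:-, VALIDATE:P6(v=9,ok=F), TRANSFORM:P5(v=0,ok=F), EMIT:P4(v=24,ok=T)] out:P3(v=0); in:-
Tick 9: [PARSE:-, VALIDATE:-, TRANSFORM:P6(v=0,ok=F), EMIT:P5(v=0,ok=F)] out:P4(v=24); in:-
Tick 10: [PARSE:-, VALIDATE:-, TRANSFORM:-, EMIT:P6(v=0,ok=F)] out:P5(v=0); in:-
Tick 11: [PARSE:-, VALIDATE:-, TRANSFORM:-, EMIT:-] out:P6(v=0); in:-
P3: arrives tick 4, valid=False (id=3, id%4=3), emit tick 8, final value 0

Answer: 8 0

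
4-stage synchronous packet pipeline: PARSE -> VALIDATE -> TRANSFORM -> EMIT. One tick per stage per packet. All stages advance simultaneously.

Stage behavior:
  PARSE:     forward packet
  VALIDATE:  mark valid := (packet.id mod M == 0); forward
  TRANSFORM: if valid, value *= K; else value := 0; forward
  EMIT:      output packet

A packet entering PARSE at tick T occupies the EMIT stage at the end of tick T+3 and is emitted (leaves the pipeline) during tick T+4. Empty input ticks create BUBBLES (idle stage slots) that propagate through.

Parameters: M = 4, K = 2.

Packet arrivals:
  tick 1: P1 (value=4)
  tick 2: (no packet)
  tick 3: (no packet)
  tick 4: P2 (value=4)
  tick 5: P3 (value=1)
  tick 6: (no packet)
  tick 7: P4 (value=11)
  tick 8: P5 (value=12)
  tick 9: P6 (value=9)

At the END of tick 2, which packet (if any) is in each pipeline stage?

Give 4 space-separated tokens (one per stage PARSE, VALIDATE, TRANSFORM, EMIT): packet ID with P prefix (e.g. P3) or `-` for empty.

Tick 1: [PARSE:P1(v=4,ok=F), VALIDATE:-, TRANSFORM:-, EMIT:-] out:-; in:P1
Tick 2: [PARSE:-, VALIDATE:P1(v=4,ok=F), TRANSFORM:-, EMIT:-] out:-; in:-
At end of tick 2: ['-', 'P1', '-', '-']

Answer: - P1 - -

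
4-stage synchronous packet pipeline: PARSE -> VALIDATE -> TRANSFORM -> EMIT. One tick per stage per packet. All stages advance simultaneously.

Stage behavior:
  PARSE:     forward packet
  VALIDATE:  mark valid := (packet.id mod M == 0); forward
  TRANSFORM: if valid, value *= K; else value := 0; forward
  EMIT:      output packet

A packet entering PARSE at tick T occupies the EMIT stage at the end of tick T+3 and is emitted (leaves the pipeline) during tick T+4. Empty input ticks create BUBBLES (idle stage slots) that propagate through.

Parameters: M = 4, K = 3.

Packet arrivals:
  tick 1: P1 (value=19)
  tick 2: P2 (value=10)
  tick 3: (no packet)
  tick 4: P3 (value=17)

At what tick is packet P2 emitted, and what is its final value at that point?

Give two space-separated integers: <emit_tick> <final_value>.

Answer: 6 0

Derivation:
Tick 1: [PARSE:P1(v=19,ok=F), VALIDATE:-, TRANSFORM:-, EMIT:-] out:-; in:P1
Tick 2: [PARSE:P2(v=10,ok=F), VALIDATE:P1(v=19,ok=F), TRANSFORM:-, EMIT:-] out:-; in:P2
Tick 3: [PARSE:-, VALIDATE:P2(v=10,ok=F), TRANSFORM:P1(v=0,ok=F), EMIT:-] out:-; in:-
Tick 4: [PARSE:P3(v=17,ok=F), VALIDATE:-, TRANSFORM:P2(v=0,ok=F), EMIT:P1(v=0,ok=F)] out:-; in:P3
Tick 5: [PARSE:-, VALIDATE:P3(v=17,ok=F), TRANSFORM:-, EMIT:P2(v=0,ok=F)] out:P1(v=0); in:-
Tick 6: [PARSE:-, VALIDATE:-, TRANSFORM:P3(v=0,ok=F), EMIT:-] out:P2(v=0); in:-
Tick 7: [PARSE:-, VALIDATE:-, TRANSFORM:-, EMIT:P3(v=0,ok=F)] out:-; in:-
Tick 8: [PARSE:-, VALIDATE:-, TRANSFORM:-, EMIT:-] out:P3(v=0); in:-
P2: arrives tick 2, valid=False (id=2, id%4=2), emit tick 6, final value 0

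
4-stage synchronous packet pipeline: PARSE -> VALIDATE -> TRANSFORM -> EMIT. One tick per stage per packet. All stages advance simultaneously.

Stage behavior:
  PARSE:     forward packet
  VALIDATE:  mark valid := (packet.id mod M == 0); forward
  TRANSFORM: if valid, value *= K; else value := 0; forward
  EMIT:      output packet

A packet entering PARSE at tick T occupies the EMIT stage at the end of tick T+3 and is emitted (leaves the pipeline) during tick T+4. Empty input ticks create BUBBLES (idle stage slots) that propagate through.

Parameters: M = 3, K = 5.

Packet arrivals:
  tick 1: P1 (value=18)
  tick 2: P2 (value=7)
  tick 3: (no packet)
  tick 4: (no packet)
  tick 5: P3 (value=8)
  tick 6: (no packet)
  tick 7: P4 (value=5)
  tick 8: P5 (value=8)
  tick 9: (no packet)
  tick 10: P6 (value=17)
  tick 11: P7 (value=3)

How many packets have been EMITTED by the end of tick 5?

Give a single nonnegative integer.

Answer: 1

Derivation:
Tick 1: [PARSE:P1(v=18,ok=F), VALIDATE:-, TRANSFORM:-, EMIT:-] out:-; in:P1
Tick 2: [PARSE:P2(v=7,ok=F), VALIDATE:P1(v=18,ok=F), TRANSFORM:-, EMIT:-] out:-; in:P2
Tick 3: [PARSE:-, VALIDATE:P2(v=7,ok=F), TRANSFORM:P1(v=0,ok=F), EMIT:-] out:-; in:-
Tick 4: [PARSE:-, VALIDATE:-, TRANSFORM:P2(v=0,ok=F), EMIT:P1(v=0,ok=F)] out:-; in:-
Tick 5: [PARSE:P3(v=8,ok=F), VALIDATE:-, TRANSFORM:-, EMIT:P2(v=0,ok=F)] out:P1(v=0); in:P3
Emitted by tick 5: ['P1']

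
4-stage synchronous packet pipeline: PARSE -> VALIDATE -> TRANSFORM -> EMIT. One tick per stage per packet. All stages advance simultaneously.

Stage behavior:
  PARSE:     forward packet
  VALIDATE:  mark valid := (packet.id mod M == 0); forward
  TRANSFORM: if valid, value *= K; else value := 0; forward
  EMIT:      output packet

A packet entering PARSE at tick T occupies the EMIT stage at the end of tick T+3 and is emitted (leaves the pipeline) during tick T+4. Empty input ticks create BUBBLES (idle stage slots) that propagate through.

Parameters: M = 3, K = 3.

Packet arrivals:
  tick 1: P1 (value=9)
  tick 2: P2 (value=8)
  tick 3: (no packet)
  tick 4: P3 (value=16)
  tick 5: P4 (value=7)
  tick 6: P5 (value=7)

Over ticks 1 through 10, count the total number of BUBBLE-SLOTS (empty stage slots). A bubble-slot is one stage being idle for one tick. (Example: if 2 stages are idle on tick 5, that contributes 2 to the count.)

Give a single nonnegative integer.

Tick 1: [PARSE:P1(v=9,ok=F), VALIDATE:-, TRANSFORM:-, EMIT:-] out:-; bubbles=3
Tick 2: [PARSE:P2(v=8,ok=F), VALIDATE:P1(v=9,ok=F), TRANSFORM:-, EMIT:-] out:-; bubbles=2
Tick 3: [PARSE:-, VALIDATE:P2(v=8,ok=F), TRANSFORM:P1(v=0,ok=F), EMIT:-] out:-; bubbles=2
Tick 4: [PARSE:P3(v=16,ok=F), VALIDATE:-, TRANSFORM:P2(v=0,ok=F), EMIT:P1(v=0,ok=F)] out:-; bubbles=1
Tick 5: [PARSE:P4(v=7,ok=F), VALIDATE:P3(v=16,ok=T), TRANSFORM:-, EMIT:P2(v=0,ok=F)] out:P1(v=0); bubbles=1
Tick 6: [PARSE:P5(v=7,ok=F), VALIDATE:P4(v=7,ok=F), TRANSFORM:P3(v=48,ok=T), EMIT:-] out:P2(v=0); bubbles=1
Tick 7: [PARSE:-, VALIDATE:P5(v=7,ok=F), TRANSFORM:P4(v=0,ok=F), EMIT:P3(v=48,ok=T)] out:-; bubbles=1
Tick 8: [PARSE:-, VALIDATE:-, TRANSFORM:P5(v=0,ok=F), EMIT:P4(v=0,ok=F)] out:P3(v=48); bubbles=2
Tick 9: [PARSE:-, VALIDATE:-, TRANSFORM:-, EMIT:P5(v=0,ok=F)] out:P4(v=0); bubbles=3
Tick 10: [PARSE:-, VALIDATE:-, TRANSFORM:-, EMIT:-] out:P5(v=0); bubbles=4
Total bubble-slots: 20

Answer: 20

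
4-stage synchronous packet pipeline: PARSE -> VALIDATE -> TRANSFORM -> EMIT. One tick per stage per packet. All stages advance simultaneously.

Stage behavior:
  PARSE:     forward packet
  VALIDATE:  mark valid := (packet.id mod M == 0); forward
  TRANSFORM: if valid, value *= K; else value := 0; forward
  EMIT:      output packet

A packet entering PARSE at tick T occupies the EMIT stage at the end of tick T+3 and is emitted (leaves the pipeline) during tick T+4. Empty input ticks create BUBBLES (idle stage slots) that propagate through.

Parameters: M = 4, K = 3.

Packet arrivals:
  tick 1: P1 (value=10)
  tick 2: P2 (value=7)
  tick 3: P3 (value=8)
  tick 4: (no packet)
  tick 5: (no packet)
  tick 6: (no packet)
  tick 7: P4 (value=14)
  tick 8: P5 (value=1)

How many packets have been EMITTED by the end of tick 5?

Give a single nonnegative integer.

Tick 1: [PARSE:P1(v=10,ok=F), VALIDATE:-, TRANSFORM:-, EMIT:-] out:-; in:P1
Tick 2: [PARSE:P2(v=7,ok=F), VALIDATE:P1(v=10,ok=F), TRANSFORM:-, EMIT:-] out:-; in:P2
Tick 3: [PARSE:P3(v=8,ok=F), VALIDATE:P2(v=7,ok=F), TRANSFORM:P1(v=0,ok=F), EMIT:-] out:-; in:P3
Tick 4: [PARSE:-, VALIDATE:P3(v=8,ok=F), TRANSFORM:P2(v=0,ok=F), EMIT:P1(v=0,ok=F)] out:-; in:-
Tick 5: [PARSE:-, VALIDATE:-, TRANSFORM:P3(v=0,ok=F), EMIT:P2(v=0,ok=F)] out:P1(v=0); in:-
Emitted by tick 5: ['P1']

Answer: 1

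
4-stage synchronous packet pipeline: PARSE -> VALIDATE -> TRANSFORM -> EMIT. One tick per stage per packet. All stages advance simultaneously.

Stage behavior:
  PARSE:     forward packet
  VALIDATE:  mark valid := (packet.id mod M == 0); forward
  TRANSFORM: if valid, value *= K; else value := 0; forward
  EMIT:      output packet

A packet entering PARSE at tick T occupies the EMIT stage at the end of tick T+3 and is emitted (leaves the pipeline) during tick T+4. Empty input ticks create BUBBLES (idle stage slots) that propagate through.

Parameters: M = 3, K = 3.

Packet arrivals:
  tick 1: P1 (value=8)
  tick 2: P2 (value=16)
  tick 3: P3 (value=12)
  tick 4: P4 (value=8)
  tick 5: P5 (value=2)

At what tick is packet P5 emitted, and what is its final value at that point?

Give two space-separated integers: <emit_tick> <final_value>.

Answer: 9 0

Derivation:
Tick 1: [PARSE:P1(v=8,ok=F), VALIDATE:-, TRANSFORM:-, EMIT:-] out:-; in:P1
Tick 2: [PARSE:P2(v=16,ok=F), VALIDATE:P1(v=8,ok=F), TRANSFORM:-, EMIT:-] out:-; in:P2
Tick 3: [PARSE:P3(v=12,ok=F), VALIDATE:P2(v=16,ok=F), TRANSFORM:P1(v=0,ok=F), EMIT:-] out:-; in:P3
Tick 4: [PARSE:P4(v=8,ok=F), VALIDATE:P3(v=12,ok=T), TRANSFORM:P2(v=0,ok=F), EMIT:P1(v=0,ok=F)] out:-; in:P4
Tick 5: [PARSE:P5(v=2,ok=F), VALIDATE:P4(v=8,ok=F), TRANSFORM:P3(v=36,ok=T), EMIT:P2(v=0,ok=F)] out:P1(v=0); in:P5
Tick 6: [PARSE:-, VALIDATE:P5(v=2,ok=F), TRANSFORM:P4(v=0,ok=F), EMIT:P3(v=36,ok=T)] out:P2(v=0); in:-
Tick 7: [PARSE:-, VALIDATE:-, TRANSFORM:P5(v=0,ok=F), EMIT:P4(v=0,ok=F)] out:P3(v=36); in:-
Tick 8: [PARSE:-, VALIDATE:-, TRANSFORM:-, EMIT:P5(v=0,ok=F)] out:P4(v=0); in:-
Tick 9: [PARSE:-, VALIDATE:-, TRANSFORM:-, EMIT:-] out:P5(v=0); in:-
P5: arrives tick 5, valid=False (id=5, id%3=2), emit tick 9, final value 0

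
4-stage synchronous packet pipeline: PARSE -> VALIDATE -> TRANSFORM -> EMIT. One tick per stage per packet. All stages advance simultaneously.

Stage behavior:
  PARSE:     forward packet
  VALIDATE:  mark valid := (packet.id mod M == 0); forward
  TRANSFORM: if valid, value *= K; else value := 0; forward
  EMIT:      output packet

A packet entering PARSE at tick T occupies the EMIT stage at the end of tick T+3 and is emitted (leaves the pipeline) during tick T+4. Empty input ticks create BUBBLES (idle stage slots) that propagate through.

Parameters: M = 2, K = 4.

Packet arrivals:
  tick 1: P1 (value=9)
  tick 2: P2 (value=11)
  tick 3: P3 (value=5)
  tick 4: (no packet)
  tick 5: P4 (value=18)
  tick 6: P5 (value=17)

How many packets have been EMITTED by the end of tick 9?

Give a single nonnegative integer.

Answer: 4

Derivation:
Tick 1: [PARSE:P1(v=9,ok=F), VALIDATE:-, TRANSFORM:-, EMIT:-] out:-; in:P1
Tick 2: [PARSE:P2(v=11,ok=F), VALIDATE:P1(v=9,ok=F), TRANSFORM:-, EMIT:-] out:-; in:P2
Tick 3: [PARSE:P3(v=5,ok=F), VALIDATE:P2(v=11,ok=T), TRANSFORM:P1(v=0,ok=F), EMIT:-] out:-; in:P3
Tick 4: [PARSE:-, VALIDATE:P3(v=5,ok=F), TRANSFORM:P2(v=44,ok=T), EMIT:P1(v=0,ok=F)] out:-; in:-
Tick 5: [PARSE:P4(v=18,ok=F), VALIDATE:-, TRANSFORM:P3(v=0,ok=F), EMIT:P2(v=44,ok=T)] out:P1(v=0); in:P4
Tick 6: [PARSE:P5(v=17,ok=F), VALIDATE:P4(v=18,ok=T), TRANSFORM:-, EMIT:P3(v=0,ok=F)] out:P2(v=44); in:P5
Tick 7: [PARSE:-, VALIDATE:P5(v=17,ok=F), TRANSFORM:P4(v=72,ok=T), EMIT:-] out:P3(v=0); in:-
Tick 8: [PARSE:-, VALIDATE:-, TRANSFORM:P5(v=0,ok=F), EMIT:P4(v=72,ok=T)] out:-; in:-
Tick 9: [PARSE:-, VALIDATE:-, TRANSFORM:-, EMIT:P5(v=0,ok=F)] out:P4(v=72); in:-
Emitted by tick 9: ['P1', 'P2', 'P3', 'P4']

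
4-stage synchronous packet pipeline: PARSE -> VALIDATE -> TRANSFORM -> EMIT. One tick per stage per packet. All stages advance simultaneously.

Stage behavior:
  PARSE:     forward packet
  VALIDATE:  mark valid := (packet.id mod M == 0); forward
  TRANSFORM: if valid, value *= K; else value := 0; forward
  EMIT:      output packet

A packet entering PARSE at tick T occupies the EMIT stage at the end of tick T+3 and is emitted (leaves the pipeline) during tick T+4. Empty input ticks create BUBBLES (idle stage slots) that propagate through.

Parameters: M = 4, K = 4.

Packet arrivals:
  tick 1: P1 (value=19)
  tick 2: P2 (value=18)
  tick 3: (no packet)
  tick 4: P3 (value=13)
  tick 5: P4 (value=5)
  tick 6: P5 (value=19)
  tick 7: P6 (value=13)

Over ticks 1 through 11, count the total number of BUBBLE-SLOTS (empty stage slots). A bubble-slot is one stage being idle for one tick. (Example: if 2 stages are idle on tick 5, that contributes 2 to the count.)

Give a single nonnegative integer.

Answer: 20

Derivation:
Tick 1: [PARSE:P1(v=19,ok=F), VALIDATE:-, TRANSFORM:-, EMIT:-] out:-; bubbles=3
Tick 2: [PARSE:P2(v=18,ok=F), VALIDATE:P1(v=19,ok=F), TRANSFORM:-, EMIT:-] out:-; bubbles=2
Tick 3: [PARSE:-, VALIDATE:P2(v=18,ok=F), TRANSFORM:P1(v=0,ok=F), EMIT:-] out:-; bubbles=2
Tick 4: [PARSE:P3(v=13,ok=F), VALIDATE:-, TRANSFORM:P2(v=0,ok=F), EMIT:P1(v=0,ok=F)] out:-; bubbles=1
Tick 5: [PARSE:P4(v=5,ok=F), VALIDATE:P3(v=13,ok=F), TRANSFORM:-, EMIT:P2(v=0,ok=F)] out:P1(v=0); bubbles=1
Tick 6: [PARSE:P5(v=19,ok=F), VALIDATE:P4(v=5,ok=T), TRANSFORM:P3(v=0,ok=F), EMIT:-] out:P2(v=0); bubbles=1
Tick 7: [PARSE:P6(v=13,ok=F), VALIDATE:P5(v=19,ok=F), TRANSFORM:P4(v=20,ok=T), EMIT:P3(v=0,ok=F)] out:-; bubbles=0
Tick 8: [PARSE:-, VALIDATE:P6(v=13,ok=F), TRANSFORM:P5(v=0,ok=F), EMIT:P4(v=20,ok=T)] out:P3(v=0); bubbles=1
Tick 9: [PARSE:-, VALIDATE:-, TRANSFORM:P6(v=0,ok=F), EMIT:P5(v=0,ok=F)] out:P4(v=20); bubbles=2
Tick 10: [PARSE:-, VALIDATE:-, TRANSFORM:-, EMIT:P6(v=0,ok=F)] out:P5(v=0); bubbles=3
Tick 11: [PARSE:-, VALIDATE:-, TRANSFORM:-, EMIT:-] out:P6(v=0); bubbles=4
Total bubble-slots: 20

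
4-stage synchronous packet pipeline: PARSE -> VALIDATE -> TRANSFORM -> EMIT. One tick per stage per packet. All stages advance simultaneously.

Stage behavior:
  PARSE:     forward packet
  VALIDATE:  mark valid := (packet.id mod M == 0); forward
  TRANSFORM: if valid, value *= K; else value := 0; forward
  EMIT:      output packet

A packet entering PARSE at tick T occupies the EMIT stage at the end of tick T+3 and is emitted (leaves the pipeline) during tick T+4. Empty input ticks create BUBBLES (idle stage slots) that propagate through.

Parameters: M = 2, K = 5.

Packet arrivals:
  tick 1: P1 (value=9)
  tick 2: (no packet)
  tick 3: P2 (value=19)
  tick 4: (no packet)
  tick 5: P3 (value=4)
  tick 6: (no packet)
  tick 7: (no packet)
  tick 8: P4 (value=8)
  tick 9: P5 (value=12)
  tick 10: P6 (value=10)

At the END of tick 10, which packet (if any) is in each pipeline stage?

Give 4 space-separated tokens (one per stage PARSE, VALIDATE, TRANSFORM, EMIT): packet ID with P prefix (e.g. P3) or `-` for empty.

Answer: P6 P5 P4 -

Derivation:
Tick 1: [PARSE:P1(v=9,ok=F), VALIDATE:-, TRANSFORM:-, EMIT:-] out:-; in:P1
Tick 2: [PARSE:-, VALIDATE:P1(v=9,ok=F), TRANSFORM:-, EMIT:-] out:-; in:-
Tick 3: [PARSE:P2(v=19,ok=F), VALIDATE:-, TRANSFORM:P1(v=0,ok=F), EMIT:-] out:-; in:P2
Tick 4: [PARSE:-, VALIDATE:P2(v=19,ok=T), TRANSFORM:-, EMIT:P1(v=0,ok=F)] out:-; in:-
Tick 5: [PARSE:P3(v=4,ok=F), VALIDATE:-, TRANSFORM:P2(v=95,ok=T), EMIT:-] out:P1(v=0); in:P3
Tick 6: [PARSE:-, VALIDATE:P3(v=4,ok=F), TRANSFORM:-, EMIT:P2(v=95,ok=T)] out:-; in:-
Tick 7: [PARSE:-, VALIDATE:-, TRANSFORM:P3(v=0,ok=F), EMIT:-] out:P2(v=95); in:-
Tick 8: [PARSE:P4(v=8,ok=F), VALIDATE:-, TRANSFORM:-, EMIT:P3(v=0,ok=F)] out:-; in:P4
Tick 9: [PARSE:P5(v=12,ok=F), VALIDATE:P4(v=8,ok=T), TRANSFORM:-, EMIT:-] out:P3(v=0); in:P5
Tick 10: [PARSE:P6(v=10,ok=F), VALIDATE:P5(v=12,ok=F), TRANSFORM:P4(v=40,ok=T), EMIT:-] out:-; in:P6
At end of tick 10: ['P6', 'P5', 'P4', '-']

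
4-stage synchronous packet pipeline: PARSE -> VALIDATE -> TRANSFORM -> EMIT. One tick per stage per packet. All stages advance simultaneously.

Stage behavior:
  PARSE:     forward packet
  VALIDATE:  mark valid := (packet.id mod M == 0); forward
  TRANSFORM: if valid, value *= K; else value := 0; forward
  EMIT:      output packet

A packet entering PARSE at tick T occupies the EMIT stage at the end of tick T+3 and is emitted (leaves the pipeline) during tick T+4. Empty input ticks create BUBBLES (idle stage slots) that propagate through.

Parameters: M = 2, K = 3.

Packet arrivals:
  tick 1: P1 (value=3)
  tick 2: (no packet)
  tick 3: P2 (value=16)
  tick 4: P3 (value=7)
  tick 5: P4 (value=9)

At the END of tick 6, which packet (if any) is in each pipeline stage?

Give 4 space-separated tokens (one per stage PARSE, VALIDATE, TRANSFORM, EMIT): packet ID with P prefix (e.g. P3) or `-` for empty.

Answer: - P4 P3 P2

Derivation:
Tick 1: [PARSE:P1(v=3,ok=F), VALIDATE:-, TRANSFORM:-, EMIT:-] out:-; in:P1
Tick 2: [PARSE:-, VALIDATE:P1(v=3,ok=F), TRANSFORM:-, EMIT:-] out:-; in:-
Tick 3: [PARSE:P2(v=16,ok=F), VALIDATE:-, TRANSFORM:P1(v=0,ok=F), EMIT:-] out:-; in:P2
Tick 4: [PARSE:P3(v=7,ok=F), VALIDATE:P2(v=16,ok=T), TRANSFORM:-, EMIT:P1(v=0,ok=F)] out:-; in:P3
Tick 5: [PARSE:P4(v=9,ok=F), VALIDATE:P3(v=7,ok=F), TRANSFORM:P2(v=48,ok=T), EMIT:-] out:P1(v=0); in:P4
Tick 6: [PARSE:-, VALIDATE:P4(v=9,ok=T), TRANSFORM:P3(v=0,ok=F), EMIT:P2(v=48,ok=T)] out:-; in:-
At end of tick 6: ['-', 'P4', 'P3', 'P2']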